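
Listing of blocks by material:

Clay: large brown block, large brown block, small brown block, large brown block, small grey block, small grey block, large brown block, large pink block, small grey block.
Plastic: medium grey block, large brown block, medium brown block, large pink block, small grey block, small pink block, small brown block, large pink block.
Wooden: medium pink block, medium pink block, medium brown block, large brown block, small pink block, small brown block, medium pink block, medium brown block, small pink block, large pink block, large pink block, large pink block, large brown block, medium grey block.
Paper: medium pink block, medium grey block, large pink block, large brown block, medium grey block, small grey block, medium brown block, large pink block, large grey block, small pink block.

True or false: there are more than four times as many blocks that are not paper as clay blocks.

False

There are 31 blocks that are not paper.
There are 9 clay blocks.
The claim requires 31 > 4 × 9 = 36, which does not hold.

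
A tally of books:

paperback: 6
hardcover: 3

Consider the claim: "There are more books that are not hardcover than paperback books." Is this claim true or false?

books that are not hardcover: 6.
paperback books: 6.
The claim requires 6 > 6, which does not hold.

False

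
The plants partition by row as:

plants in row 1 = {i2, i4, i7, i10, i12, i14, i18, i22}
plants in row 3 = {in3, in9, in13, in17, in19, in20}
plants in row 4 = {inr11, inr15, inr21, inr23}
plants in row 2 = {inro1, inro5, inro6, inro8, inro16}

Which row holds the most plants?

row 1

Counts by row: row 1→8, row 3→6, row 2→5, row 4→4.
The maximum is 8, held uniquely by row 1.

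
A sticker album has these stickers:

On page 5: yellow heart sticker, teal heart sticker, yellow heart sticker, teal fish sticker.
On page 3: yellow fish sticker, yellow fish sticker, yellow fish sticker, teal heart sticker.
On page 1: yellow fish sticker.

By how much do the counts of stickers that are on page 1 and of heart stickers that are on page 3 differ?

stickers on page 1: 1. heart stickers on page 3: 1.
|1 − 1| = 1 − 1 = 0.

0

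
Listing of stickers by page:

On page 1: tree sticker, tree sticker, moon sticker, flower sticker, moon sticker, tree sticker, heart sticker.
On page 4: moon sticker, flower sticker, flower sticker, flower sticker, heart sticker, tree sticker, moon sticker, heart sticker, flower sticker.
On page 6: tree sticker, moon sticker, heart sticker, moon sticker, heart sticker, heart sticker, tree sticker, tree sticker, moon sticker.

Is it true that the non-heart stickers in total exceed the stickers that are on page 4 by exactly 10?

|non-heart stickers| = 19.
|stickers on page 4| = 9.
The claim requires 19 − 9 (= 10) to equal 10, which holds.

True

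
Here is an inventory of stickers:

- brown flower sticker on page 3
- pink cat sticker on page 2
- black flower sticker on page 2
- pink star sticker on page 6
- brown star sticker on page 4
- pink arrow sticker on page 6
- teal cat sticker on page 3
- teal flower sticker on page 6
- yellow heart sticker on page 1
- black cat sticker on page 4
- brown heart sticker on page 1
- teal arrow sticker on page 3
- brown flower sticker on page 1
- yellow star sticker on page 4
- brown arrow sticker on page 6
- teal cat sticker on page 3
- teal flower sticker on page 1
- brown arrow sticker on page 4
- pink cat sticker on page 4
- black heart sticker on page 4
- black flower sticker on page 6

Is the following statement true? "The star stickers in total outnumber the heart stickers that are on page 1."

There are 3 star stickers.
There are 2 heart stickers on page 1.
The claim requires 3 > 2, which holds.

True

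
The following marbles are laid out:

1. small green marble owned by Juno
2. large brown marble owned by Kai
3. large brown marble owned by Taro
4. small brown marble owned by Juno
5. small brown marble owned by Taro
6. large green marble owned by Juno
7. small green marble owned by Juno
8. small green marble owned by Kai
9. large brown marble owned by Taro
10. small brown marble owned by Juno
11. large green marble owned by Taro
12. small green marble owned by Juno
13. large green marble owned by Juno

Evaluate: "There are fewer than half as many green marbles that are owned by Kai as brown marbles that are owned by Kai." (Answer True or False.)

Count of green marbles owned by Kai: 1.
Count of brown marbles owned by Kai: 1.
The claim requires 2 × 1 = 2 < 1, which does not hold.

False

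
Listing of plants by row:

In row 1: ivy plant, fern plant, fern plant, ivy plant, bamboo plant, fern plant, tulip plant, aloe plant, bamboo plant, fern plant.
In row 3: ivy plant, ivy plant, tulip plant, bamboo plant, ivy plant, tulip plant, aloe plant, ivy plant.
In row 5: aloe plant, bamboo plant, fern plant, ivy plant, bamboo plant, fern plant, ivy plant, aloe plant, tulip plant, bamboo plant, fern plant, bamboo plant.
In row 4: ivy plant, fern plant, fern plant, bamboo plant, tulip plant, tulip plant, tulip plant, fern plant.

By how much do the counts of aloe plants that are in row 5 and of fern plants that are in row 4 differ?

aloe plants in row 5: 2. fern plants in row 4: 3.
|2 − 3| = 3 − 2 = 1.

1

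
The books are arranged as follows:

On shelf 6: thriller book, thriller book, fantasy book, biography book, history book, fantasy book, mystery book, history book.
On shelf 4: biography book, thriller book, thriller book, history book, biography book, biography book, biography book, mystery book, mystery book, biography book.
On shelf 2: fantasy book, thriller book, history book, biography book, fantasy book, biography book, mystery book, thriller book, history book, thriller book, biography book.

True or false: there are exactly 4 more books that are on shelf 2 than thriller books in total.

|books on shelf 2| = 11.
|thriller books| = 7.
The claim requires 11 − 7 (= 4) to equal 4, which holds.

True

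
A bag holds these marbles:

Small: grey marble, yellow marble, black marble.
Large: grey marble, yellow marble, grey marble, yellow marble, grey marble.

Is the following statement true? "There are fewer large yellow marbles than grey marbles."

True

There are 2 large yellow marbles.
There are 4 grey marbles.
The claim requires 2 < 4, which holds.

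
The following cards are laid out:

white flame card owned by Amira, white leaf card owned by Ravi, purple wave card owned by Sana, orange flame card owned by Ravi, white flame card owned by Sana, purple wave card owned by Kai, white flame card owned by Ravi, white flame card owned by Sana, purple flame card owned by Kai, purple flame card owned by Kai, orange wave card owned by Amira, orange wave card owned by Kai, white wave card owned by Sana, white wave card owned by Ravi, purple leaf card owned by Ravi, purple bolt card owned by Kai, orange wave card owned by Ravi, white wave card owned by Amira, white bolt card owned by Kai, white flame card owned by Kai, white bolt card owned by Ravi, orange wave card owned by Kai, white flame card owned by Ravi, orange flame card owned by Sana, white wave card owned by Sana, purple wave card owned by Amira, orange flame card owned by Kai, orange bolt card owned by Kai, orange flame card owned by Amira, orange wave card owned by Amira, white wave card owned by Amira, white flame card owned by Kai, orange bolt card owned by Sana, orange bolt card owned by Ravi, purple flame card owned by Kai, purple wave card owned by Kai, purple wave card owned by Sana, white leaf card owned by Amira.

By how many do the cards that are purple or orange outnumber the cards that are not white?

cards that are purple or orange: 22.
cards that are not white: 22.
22 − 22 = 0.

0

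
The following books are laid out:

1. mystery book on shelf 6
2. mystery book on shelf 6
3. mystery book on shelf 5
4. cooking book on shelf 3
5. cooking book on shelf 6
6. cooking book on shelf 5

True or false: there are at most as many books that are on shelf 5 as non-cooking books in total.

True

There are 2 books on shelf 5.
There are 3 non-cooking books.
The claim requires 2 ≤ 3, which holds.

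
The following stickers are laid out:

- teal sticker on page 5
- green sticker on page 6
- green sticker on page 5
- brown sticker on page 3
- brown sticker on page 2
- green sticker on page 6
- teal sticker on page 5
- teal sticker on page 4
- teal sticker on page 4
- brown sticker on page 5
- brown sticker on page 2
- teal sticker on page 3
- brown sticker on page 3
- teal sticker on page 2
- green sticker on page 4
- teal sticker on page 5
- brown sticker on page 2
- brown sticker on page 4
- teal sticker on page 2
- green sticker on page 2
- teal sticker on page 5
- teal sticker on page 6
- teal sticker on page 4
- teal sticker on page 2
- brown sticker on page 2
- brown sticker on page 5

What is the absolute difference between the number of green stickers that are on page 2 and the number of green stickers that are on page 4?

0

green stickers on page 2: 1. green stickers on page 4: 1.
|1 − 1| = 1 − 1 = 0.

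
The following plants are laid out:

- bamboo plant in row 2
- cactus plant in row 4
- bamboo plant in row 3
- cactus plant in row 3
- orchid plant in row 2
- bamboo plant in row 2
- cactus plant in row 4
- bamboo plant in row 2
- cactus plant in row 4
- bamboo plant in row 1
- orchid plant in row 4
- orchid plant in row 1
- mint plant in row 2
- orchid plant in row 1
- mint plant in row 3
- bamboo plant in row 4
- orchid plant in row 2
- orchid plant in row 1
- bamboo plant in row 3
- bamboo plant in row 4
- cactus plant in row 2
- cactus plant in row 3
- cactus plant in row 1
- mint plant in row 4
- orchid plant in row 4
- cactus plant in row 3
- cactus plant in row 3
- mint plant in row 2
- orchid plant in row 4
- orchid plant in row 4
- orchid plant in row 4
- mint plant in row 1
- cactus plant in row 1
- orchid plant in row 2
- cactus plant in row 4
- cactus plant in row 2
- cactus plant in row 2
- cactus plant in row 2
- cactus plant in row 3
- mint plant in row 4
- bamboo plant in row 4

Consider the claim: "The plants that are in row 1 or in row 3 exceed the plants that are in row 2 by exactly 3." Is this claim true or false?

|plants in row 1 or in row 3| = 15.
|plants in row 2| = 12.
The claim requires 15 − 12 (= 3) to equal 3, which holds.

True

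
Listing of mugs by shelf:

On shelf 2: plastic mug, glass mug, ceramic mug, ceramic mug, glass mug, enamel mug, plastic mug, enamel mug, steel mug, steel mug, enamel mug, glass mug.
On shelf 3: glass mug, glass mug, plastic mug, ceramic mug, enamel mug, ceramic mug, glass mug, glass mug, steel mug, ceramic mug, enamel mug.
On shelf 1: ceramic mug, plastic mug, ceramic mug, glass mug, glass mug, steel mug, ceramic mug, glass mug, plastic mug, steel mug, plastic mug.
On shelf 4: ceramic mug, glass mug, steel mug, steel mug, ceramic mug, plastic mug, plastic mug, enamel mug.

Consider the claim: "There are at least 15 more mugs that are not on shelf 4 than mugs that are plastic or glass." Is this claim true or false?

True

There are 34 mugs that are not on shelf 4.
There are 19 mugs that are plastic or glass.
The claim requires 34 − 19 = 15 ≥ 15, which holds.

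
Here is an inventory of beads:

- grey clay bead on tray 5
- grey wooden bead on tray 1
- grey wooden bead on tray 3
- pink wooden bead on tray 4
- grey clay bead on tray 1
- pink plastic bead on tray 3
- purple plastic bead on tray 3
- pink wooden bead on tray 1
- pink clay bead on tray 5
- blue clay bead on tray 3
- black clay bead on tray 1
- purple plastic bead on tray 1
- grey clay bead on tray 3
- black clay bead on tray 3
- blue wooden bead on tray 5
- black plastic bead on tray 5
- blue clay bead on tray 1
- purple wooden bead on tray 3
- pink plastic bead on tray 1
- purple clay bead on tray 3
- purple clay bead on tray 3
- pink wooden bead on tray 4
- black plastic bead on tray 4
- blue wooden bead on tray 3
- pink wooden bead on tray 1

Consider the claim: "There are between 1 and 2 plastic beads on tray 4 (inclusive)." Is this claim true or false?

True

There is 1 plastic bead on tray 4.
The claim requires 1 ≤ 1 ≤ 2, which holds.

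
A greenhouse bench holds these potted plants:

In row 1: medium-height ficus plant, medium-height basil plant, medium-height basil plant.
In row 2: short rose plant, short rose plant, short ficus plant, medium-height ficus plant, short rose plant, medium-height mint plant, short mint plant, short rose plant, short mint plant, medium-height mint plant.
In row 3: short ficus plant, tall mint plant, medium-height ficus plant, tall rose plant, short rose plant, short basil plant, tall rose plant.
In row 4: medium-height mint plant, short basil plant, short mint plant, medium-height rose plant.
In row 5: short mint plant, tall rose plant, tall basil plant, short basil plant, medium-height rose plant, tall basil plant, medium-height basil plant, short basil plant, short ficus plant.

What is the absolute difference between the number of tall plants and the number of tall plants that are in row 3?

3

tall plants: 6. tall plants in row 3: 3.
|6 − 3| = 6 − 3 = 3.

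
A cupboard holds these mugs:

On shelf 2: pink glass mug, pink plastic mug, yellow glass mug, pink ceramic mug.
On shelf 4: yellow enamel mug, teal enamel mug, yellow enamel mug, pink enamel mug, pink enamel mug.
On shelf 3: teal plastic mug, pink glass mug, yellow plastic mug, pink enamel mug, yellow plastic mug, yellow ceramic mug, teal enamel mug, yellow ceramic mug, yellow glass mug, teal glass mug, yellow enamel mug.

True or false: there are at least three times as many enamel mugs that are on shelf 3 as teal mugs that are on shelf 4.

True

There are 3 enamel mugs on shelf 3.
There is 1 teal mug on shelf 4.
The claim requires 3 ≥ 3 × 1 = 3, which holds.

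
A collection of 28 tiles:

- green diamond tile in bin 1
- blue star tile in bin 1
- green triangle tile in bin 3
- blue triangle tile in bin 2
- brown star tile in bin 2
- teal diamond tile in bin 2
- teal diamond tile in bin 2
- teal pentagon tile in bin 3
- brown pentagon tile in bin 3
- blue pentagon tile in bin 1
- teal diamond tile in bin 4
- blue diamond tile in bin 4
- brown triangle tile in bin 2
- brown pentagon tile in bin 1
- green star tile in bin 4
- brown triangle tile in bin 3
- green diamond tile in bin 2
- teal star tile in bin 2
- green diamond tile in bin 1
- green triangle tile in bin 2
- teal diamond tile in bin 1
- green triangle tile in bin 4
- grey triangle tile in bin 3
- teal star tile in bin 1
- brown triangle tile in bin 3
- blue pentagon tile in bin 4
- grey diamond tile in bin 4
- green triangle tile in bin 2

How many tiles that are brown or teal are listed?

13

brown: 6; teal: 7; together 6 + 7 = 13.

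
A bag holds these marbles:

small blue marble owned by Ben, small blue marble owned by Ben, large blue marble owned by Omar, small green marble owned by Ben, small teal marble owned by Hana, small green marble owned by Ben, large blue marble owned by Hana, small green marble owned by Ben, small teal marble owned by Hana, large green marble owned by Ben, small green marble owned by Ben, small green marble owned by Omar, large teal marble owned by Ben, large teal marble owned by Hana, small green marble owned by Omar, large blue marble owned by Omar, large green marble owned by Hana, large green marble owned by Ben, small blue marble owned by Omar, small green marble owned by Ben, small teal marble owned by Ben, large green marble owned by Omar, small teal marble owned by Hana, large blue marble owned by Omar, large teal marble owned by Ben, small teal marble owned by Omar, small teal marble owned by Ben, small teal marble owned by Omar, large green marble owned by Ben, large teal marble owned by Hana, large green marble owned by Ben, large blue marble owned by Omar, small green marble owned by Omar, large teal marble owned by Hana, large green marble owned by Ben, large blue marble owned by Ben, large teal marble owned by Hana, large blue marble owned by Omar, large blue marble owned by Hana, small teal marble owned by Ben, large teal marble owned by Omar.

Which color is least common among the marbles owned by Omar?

Counts by color (restricted to marbles owned by Omar): blue 6, green 4, teal 3.
The minimum is 3, held uniquely by teal.

teal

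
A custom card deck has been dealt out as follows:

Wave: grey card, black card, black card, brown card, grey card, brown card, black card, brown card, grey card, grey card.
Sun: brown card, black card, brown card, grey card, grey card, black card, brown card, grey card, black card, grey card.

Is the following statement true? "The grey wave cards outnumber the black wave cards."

grey wave cards: 4.
black wave cards: 3.
The claim requires 4 > 3, which holds.

True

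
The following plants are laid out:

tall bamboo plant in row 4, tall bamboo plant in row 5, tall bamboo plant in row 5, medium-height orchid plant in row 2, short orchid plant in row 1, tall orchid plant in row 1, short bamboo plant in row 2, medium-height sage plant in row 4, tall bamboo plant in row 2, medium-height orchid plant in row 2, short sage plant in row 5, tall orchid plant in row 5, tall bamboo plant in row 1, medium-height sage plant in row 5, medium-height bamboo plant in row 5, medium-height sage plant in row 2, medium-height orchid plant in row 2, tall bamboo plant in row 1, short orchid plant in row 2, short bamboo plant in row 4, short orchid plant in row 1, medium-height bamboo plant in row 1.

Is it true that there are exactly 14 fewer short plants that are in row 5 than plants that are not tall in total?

False

There is 1 short plant in row 5.
There are 14 plants that are not tall.
The claim requires 14 − 1 (= 13) to equal 14, which does not hold.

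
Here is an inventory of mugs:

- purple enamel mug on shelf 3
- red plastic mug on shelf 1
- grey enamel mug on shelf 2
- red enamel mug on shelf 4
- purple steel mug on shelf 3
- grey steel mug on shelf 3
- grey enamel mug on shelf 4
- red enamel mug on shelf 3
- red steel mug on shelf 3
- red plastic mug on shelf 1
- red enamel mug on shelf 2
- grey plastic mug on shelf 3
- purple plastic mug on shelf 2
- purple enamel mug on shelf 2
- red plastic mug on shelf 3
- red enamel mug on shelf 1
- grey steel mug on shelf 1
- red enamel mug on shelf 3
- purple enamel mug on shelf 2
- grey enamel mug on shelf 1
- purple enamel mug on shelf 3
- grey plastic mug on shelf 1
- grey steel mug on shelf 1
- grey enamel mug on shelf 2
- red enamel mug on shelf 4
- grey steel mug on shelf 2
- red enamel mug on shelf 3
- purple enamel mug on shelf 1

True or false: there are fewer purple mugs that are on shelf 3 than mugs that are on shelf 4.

False

There are 3 purple mugs on shelf 3.
There are 3 mugs on shelf 4.
The claim requires 3 < 3, which does not hold.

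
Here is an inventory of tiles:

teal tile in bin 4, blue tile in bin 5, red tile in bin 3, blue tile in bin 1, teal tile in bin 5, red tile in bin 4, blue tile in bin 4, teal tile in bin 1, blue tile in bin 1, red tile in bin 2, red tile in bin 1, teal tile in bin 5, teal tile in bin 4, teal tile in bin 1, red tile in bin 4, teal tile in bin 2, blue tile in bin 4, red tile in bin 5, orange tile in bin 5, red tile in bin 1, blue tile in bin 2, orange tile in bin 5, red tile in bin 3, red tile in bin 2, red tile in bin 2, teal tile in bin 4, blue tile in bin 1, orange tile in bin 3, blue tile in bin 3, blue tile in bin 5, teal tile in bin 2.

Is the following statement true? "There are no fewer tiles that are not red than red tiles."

There are 21 tiles that are not red.
There are 10 red tiles.
The claim requires 21 ≥ 10, which holds.

True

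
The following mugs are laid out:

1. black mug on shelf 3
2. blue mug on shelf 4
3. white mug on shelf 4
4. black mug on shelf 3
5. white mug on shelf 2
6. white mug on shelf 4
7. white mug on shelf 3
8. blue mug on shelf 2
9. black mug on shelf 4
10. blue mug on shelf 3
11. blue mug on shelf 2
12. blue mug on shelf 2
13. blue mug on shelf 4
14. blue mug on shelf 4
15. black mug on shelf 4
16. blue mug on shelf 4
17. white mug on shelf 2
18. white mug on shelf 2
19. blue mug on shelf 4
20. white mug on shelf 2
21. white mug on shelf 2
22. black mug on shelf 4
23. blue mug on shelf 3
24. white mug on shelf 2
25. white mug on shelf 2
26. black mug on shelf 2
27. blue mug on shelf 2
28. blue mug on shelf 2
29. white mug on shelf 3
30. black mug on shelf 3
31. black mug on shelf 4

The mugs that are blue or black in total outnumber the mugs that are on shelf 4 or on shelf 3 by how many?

mugs that are blue or black: 20.
mugs on shelf 4 or on shelf 3: 18.
20 − 18 = 2.

2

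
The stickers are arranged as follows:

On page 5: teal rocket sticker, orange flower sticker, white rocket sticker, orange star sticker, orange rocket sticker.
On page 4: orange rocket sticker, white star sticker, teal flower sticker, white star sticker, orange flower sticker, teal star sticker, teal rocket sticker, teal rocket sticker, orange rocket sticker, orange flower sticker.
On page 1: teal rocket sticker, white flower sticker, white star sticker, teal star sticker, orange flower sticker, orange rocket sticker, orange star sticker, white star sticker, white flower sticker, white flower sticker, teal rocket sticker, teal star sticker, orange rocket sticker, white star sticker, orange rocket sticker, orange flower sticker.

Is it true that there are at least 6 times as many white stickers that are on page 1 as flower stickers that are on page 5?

|white stickers on page 1| = 6.
|flower stickers on page 5| = 1.
The claim requires 6 ≥ 6 × 1 = 6, which holds.

True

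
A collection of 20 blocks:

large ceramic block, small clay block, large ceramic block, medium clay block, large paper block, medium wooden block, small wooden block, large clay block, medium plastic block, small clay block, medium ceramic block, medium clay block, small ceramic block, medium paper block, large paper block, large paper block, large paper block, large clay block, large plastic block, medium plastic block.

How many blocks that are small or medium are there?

medium: 7; small: 4; together 7 + 4 = 11.

11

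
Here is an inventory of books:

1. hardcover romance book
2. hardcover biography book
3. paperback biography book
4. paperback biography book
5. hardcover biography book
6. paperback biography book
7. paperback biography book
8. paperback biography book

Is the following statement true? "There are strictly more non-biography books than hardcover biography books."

non-biography books: 1.
hardcover biography books: 2.
The claim requires 1 > 2, which does not hold.

False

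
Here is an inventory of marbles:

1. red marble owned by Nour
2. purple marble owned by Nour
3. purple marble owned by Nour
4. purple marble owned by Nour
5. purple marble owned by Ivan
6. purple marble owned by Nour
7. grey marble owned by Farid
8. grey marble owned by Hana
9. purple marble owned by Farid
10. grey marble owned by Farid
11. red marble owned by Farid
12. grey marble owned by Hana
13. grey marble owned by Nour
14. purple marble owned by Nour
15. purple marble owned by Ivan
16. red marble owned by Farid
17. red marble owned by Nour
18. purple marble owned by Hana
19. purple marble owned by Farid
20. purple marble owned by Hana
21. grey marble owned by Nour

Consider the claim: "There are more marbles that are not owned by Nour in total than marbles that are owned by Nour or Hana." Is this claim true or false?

False

Count of marbles that are not owned by Nour: 12.
Count of marbles owned by Nour or Hana: 13.
The claim requires 12 > 13, which does not hold.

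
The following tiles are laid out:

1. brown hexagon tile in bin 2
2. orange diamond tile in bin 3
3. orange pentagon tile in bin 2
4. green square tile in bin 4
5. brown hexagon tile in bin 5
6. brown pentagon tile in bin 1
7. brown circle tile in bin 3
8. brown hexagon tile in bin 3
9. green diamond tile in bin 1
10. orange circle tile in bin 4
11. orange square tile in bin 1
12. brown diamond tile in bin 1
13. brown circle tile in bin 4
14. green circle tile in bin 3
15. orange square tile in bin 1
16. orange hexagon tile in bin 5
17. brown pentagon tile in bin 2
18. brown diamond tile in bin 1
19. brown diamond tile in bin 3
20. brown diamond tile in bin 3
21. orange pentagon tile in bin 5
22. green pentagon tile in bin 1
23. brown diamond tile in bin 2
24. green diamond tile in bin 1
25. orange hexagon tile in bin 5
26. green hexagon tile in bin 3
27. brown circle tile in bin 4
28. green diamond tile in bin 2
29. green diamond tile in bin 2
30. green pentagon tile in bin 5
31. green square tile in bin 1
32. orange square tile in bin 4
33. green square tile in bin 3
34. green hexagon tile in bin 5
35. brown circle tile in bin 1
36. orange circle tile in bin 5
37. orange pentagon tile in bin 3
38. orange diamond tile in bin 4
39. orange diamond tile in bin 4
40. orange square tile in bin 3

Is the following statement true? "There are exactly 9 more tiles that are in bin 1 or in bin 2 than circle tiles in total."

True

|tiles in bin 1 or in bin 2| = 16.
|circle tiles| = 7.
The claim requires 16 − 7 (= 9) to equal 9, which holds.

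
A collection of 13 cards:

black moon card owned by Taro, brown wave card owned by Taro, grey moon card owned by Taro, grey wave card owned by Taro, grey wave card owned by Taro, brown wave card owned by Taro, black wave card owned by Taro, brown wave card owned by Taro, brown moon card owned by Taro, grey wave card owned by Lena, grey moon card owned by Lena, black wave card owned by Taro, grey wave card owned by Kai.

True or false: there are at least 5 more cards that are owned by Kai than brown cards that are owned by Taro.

cards owned by Kai: 1.
brown cards owned by Taro: 4.
The claim requires 1 − 4 = -3 ≥ 5, which does not hold.

False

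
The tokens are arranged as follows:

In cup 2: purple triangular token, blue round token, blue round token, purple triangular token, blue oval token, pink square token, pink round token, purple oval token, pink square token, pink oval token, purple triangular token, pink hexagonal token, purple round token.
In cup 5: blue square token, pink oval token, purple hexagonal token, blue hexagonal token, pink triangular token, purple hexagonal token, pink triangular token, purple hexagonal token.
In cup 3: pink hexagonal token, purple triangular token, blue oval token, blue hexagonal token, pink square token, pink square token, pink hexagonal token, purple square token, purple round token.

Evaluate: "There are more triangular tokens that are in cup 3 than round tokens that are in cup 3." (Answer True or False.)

triangular tokens in cup 3: 1.
round tokens in cup 3: 1.
The claim requires 1 > 1, which does not hold.

False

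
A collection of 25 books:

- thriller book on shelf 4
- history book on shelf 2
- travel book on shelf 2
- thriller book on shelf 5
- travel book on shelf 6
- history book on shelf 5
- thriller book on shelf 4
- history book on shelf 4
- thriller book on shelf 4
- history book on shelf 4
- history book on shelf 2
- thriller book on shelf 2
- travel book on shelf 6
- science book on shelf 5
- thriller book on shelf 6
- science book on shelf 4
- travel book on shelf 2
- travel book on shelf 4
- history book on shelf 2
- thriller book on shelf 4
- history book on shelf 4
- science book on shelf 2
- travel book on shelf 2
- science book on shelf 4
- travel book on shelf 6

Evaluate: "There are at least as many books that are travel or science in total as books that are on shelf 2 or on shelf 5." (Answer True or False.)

True

There are 11 books that are travel or science.
There are 11 books on shelf 2 or on shelf 5.
The claim requires 11 ≥ 11, which holds.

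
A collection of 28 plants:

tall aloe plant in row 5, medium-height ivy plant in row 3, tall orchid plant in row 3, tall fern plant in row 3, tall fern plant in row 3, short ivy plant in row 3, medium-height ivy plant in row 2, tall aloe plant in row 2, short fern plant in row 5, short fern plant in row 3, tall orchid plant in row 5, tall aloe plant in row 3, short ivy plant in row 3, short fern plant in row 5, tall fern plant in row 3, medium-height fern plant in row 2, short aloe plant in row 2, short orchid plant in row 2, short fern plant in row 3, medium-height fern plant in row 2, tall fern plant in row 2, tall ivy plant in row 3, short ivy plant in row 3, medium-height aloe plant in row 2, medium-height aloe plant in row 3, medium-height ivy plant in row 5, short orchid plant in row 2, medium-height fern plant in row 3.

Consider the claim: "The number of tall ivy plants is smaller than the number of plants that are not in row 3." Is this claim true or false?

tall ivy plants: 1.
plants that are not in row 3: 14.
The claim requires 1 < 14, which holds.

True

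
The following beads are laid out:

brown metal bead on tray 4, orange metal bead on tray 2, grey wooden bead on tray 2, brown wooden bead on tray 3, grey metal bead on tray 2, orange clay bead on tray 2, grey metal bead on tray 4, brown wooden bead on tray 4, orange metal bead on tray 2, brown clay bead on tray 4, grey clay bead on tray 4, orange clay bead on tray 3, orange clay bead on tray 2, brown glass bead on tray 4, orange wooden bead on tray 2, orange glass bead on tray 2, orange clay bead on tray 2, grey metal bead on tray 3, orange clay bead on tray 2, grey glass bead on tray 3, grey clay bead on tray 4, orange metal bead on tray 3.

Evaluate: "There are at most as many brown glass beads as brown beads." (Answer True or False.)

brown glass beads: 1.
brown beads: 5.
The claim requires 1 ≤ 5, which holds.

True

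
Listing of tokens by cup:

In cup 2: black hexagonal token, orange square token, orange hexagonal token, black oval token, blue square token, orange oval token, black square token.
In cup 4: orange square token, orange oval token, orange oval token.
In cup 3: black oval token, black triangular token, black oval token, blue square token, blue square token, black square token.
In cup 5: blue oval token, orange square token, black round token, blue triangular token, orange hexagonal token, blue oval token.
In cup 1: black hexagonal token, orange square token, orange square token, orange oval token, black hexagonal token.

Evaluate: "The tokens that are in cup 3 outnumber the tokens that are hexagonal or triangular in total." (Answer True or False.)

tokens in cup 3: 6.
tokens that are hexagonal or triangular: 7.
The claim requires 6 > 7, which does not hold.

False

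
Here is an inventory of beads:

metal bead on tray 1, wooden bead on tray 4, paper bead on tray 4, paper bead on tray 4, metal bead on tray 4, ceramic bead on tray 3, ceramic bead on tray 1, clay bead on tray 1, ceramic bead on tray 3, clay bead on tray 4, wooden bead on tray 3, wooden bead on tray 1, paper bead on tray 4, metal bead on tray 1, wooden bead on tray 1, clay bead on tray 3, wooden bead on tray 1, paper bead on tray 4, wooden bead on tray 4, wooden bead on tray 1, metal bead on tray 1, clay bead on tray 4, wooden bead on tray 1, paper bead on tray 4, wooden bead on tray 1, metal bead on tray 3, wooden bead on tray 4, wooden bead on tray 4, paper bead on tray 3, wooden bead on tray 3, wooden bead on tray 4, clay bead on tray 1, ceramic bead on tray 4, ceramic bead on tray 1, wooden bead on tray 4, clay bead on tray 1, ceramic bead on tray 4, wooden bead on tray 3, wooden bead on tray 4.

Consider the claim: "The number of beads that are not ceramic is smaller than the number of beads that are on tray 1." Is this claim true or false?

False

|beads that are not ceramic| = 33.
|beads on tray 1| = 14.
The claim requires 33 < 14, which does not hold.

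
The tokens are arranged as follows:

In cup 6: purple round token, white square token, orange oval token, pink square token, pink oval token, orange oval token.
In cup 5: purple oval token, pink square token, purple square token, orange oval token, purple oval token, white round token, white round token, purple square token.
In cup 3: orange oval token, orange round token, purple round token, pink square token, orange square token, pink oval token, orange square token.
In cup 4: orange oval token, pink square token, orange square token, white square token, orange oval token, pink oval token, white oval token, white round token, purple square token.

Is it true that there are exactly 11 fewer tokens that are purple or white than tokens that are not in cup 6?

True

|tokens that are purple or white| = 13.
|tokens that are not in cup 6| = 24.
The claim requires 24 − 13 (= 11) to equal 11, which holds.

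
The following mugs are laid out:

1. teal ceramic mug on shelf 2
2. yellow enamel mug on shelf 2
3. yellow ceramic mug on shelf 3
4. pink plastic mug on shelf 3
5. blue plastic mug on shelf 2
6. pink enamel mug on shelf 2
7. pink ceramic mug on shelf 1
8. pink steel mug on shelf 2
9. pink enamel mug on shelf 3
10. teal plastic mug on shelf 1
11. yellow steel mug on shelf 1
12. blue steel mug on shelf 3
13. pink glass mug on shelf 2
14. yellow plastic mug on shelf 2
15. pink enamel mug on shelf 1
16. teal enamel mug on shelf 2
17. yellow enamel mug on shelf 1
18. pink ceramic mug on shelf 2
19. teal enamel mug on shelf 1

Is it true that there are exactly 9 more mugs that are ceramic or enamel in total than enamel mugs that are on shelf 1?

|mugs that are ceramic or enamel| = 11.
|enamel mugs on shelf 1| = 3.
The claim requires 11 − 3 (= 8) to equal 9, which does not hold.

False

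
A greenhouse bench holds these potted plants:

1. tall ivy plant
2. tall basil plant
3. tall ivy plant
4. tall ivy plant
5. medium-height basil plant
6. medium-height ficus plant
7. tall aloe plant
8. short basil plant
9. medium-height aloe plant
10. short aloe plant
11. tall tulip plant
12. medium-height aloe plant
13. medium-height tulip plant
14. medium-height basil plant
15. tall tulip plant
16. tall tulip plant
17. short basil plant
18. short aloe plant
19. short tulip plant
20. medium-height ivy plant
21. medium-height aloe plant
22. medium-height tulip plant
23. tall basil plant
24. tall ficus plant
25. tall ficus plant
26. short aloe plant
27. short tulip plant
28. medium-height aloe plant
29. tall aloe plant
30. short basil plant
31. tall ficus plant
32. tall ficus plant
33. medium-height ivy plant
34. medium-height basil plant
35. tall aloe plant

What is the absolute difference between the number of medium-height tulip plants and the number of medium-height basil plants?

1

medium-height tulip plants: 2. medium-height basil plants: 3.
|2 − 3| = 3 − 2 = 1.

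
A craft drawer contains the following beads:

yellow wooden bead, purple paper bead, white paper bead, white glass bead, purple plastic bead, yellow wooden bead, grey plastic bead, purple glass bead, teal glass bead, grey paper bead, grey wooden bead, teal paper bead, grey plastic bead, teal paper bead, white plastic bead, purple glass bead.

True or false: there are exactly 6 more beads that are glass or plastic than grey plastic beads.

|beads that are glass or plastic| = 8.
|grey plastic beads| = 2.
The claim requires 8 − 2 (= 6) to equal 6, which holds.

True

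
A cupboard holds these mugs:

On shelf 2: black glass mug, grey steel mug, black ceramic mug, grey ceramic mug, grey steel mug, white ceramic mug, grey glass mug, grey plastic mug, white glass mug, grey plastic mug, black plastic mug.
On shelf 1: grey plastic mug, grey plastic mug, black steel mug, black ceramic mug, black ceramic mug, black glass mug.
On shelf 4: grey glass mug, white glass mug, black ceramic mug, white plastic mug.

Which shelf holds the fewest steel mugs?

shelf 4

Counts by shelf (restricted to steel mugs): shelf 2→2, shelf 1→1, shelf 4→0.
The minimum is 0, held uniquely by shelf 4.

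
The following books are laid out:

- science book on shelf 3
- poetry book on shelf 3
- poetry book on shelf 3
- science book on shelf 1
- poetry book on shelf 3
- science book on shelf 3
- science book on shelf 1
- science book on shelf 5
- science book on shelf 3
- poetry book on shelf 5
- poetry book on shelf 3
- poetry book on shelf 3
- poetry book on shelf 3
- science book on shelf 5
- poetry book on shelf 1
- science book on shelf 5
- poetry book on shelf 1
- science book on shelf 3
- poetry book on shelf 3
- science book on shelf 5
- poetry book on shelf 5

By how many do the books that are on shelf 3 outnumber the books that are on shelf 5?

5

books on shelf 3: 11.
books on shelf 5: 6.
11 − 6 = 5.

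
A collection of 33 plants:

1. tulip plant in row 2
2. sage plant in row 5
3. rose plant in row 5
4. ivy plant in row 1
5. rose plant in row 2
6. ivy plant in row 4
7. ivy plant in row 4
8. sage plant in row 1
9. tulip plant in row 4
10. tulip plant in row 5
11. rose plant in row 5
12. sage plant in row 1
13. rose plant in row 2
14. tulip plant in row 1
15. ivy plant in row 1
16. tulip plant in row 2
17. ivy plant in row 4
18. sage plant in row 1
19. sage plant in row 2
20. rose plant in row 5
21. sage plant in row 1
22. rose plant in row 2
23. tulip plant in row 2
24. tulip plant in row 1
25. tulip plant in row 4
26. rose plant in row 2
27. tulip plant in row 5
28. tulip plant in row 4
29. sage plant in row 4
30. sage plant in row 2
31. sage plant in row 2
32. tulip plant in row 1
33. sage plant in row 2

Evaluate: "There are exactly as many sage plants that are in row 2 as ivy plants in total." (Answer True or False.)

False

|sage plants in row 2| = 4.
|ivy plants| = 5.
The claim requires 4 = 5, which does not hold.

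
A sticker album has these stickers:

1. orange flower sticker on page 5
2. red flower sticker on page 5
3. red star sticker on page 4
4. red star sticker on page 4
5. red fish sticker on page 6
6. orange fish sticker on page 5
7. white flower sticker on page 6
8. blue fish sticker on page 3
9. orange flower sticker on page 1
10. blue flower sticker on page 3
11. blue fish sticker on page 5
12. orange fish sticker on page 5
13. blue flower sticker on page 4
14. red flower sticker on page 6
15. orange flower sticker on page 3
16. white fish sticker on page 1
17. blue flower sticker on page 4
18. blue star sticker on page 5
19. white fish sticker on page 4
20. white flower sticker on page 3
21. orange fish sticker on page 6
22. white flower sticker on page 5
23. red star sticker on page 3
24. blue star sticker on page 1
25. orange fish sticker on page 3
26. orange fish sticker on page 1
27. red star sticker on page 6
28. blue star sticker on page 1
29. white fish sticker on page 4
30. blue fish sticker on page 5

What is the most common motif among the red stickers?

star

Counts by motif (restricted to red stickers): star 4, flower 2, fish 1.
The maximum is 4, held uniquely by star.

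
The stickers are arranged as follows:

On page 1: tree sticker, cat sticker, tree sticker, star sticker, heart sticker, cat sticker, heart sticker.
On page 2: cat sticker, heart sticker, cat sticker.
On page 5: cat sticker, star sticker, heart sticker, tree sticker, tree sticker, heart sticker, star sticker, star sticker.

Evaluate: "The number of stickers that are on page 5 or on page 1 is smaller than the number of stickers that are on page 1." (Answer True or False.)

False

stickers on page 5 or on page 1: 15.
stickers on page 1: 7.
The claim requires 15 < 7, which does not hold.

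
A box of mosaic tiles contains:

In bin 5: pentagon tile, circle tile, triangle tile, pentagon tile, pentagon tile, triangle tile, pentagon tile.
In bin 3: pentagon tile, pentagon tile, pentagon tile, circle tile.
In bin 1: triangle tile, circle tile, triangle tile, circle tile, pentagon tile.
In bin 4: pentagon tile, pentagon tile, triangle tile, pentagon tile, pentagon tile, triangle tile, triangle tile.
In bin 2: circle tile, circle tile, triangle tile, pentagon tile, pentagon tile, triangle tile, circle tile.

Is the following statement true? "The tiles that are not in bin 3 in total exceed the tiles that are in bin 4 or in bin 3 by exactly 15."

True

tiles that are not in bin 3: 26.
tiles in bin 4 or in bin 3: 11.
The claim requires 26 − 11 (= 15) to equal 15, which holds.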